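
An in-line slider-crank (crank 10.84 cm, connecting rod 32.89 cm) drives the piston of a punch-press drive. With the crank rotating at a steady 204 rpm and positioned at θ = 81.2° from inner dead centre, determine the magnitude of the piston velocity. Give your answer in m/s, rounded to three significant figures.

2.41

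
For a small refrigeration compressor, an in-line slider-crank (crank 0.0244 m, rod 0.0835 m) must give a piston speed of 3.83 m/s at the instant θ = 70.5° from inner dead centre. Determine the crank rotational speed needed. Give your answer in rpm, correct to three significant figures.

For an in-line slider-crank, |v_piston| = rω|sinθ|·[1 + r cosθ/√(L² − r² sin²θ)].
With r = 0.0244 m, L = 0.0835 m, θ = 70.5°: the bracketed kinematic factor |dx/dθ| = 0.025334 m.
ω = v/|dx/dθ| = 3.83/0.025334 = 151.18 rad/s.
N = 60ω/(2π) = 1443.6 rpm.

1440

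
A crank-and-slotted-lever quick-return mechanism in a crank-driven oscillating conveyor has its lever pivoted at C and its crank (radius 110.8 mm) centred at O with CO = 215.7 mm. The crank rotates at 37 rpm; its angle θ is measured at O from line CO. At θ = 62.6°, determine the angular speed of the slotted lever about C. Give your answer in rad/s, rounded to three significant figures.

1.12

ω = 3.875 rad/s (from 37 rpm).
Crank pin A relative to C: A = (d + r cosθ, r sinθ); lever angle φ = atan2(r sinθ, d + r cosθ).
Differentiating tanφ: φ̇ = rω(d cosθ + r)/(d² + r² + 2dr cosθ).
d² + r² + 2dr cosθ = |CA|² = 0.0808003 m²;  d cosθ + r = +0.21007 m.
|ω_lever| = |0.1108·3.875·+0.21007| / 0.0808003 = 1.1161 rad/s.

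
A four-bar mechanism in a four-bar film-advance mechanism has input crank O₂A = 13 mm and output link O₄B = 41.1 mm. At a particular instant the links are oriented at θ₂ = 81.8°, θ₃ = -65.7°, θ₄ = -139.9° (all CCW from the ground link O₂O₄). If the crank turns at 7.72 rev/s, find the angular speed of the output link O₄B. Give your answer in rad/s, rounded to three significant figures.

ω₂ = 48.51 rad/s (from 7.72 rev/s).
Differentiating the loop-closure r₂e^{iθ₂}+r₃e^{iθ₃}=r₁+r₄e^{iθ₄} gives r₂ω₂e^{iθ₂}+r₃ω₃e^{iθ₃}=r₄ω₄e^{iθ₄}.
Eliminating the other unknown: ω₄ = r₂ω₂ sin(θ₂−θ₃) / [r₄ sin(θ₄−θ₃)].
Numerator sine = +0.53730; denominator sine = -0.96222.
Result = 0.013·48.51·(+0.53730) / (0.0411·(-0.96222)) = -8.5673 rad/s; magnitude 8.5673 rad/s.

8.57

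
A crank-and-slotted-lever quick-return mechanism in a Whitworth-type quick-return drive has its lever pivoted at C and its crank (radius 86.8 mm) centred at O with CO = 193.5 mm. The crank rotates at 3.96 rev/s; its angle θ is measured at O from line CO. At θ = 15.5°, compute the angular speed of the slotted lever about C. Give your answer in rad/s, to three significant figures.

ω = 24.88 rad/s (from 3.96 rev/s).
Crank pin A relative to C: A = (d + r cosθ, r sinθ); lever angle φ = atan2(r sinθ, d + r cosθ).
Differentiating tanφ: φ̇ = rω(d cosθ + r)/(d² + r² + 2dr cosθ).
d² + r² + 2dr cosθ = |CA|² = 0.0773464 m²;  d cosθ + r = +0.27326 m.
|ω_lever| = |0.0868·24.88·+0.27326| / 0.0773464 = 7.6302 rad/s.

7.63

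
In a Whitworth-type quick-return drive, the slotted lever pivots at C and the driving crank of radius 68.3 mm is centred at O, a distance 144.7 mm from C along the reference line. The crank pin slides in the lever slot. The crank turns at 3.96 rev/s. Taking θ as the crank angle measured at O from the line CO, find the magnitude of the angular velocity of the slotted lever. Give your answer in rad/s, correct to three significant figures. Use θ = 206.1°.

ω = 24.88 rad/s (from 3.96 rev/s).
Crank pin A relative to C: A = (d + r cosθ, r sinθ); lever angle φ = atan2(r sinθ, d + r cosθ).
Differentiating tanφ: φ̇ = rω(d cosθ + r)/(d² + r² + 2dr cosθ).
d² + r² + 2dr cosθ = |CA|² = 0.00785255 m²;  d cosθ + r = -0.061645 m.
|ω_lever| = |0.0683·24.88·-0.061645| / 0.00785255 = 13.341 rad/s.

13.3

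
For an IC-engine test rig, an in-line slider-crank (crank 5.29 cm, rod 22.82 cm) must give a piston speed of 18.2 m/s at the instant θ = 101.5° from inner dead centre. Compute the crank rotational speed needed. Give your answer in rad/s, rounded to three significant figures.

For an in-line slider-crank, |v_piston| = rω|sinθ|·[1 + r cosθ/√(L² − r² sin²θ)].
With r = 0.0529 m, L = 0.2282 m, θ = 101.5°: the bracketed kinematic factor |dx/dθ| = 0.049378 m.
ω = v/|dx/dθ| = 18.2/0.049378 = 368.59 rad/s.

369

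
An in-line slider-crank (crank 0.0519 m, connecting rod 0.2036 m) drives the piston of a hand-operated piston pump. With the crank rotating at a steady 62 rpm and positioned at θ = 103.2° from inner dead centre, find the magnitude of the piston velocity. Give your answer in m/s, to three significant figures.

0.308

ω = 2π·62/60 = 6.493 rad/s
For an in-line slider-crank, x = r cosθ + √(L² − r² sin²θ), so v = −rω sinθ·[1 + r cosθ/√(L² − r² sin²θ)].
With r = 0.0519 m, L = 0.2036 m, θ = 103.2°: √(L² − r² sin²θ) = 0.19723 m.
v = −0.0519·6.493·0.97358·[1 + 0.0519·-0.22835/0.19723] = -0.30835 m/s.
|v| = 0.30835 m/s.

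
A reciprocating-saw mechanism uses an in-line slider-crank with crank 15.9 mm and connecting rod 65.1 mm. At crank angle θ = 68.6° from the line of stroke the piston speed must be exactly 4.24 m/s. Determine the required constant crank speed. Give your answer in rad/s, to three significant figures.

For an in-line slider-crank, |v_piston| = rω|sinθ|·[1 + r cosθ/√(L² − r² sin²θ)].
With r = 0.0159 m, L = 0.0651 m, θ = 68.6°: the bracketed kinematic factor |dx/dθ| = 0.016159 m.
ω = v/|dx/dθ| = 4.24/0.016159 = 262.4 rad/s.

262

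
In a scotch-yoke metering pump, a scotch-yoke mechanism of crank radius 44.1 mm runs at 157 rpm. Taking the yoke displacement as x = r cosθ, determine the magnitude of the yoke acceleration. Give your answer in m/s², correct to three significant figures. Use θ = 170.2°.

11.7

ω = 16.44 rad/s (from 157 rpm).
x = r cosθ ⇒ ẍ = −rω² cosθ (ω constant).
|a| = rω²|cosθ| = 0.0441·(16.44)²·|cos 170.2°| = 11.747 m/s².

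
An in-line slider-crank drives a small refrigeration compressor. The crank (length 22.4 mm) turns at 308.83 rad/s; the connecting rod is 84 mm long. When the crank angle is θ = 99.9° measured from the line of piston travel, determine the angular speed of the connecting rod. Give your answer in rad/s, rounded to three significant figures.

ω = 308.8 rad/s
The rod makes angle φ with the slider axis where L sinφ = r sinθ; differentiating, L cosφ·φ̇ = r ω cosθ.
L cosφ = √(L² − r² sin²θ) = 0.08105 m.
|ω_rod| = r ω |cosθ| / √(L² − r² sin²θ) = 0.0224·308.8·0.17193/0.08105 = 14.675 rad/s.

14.7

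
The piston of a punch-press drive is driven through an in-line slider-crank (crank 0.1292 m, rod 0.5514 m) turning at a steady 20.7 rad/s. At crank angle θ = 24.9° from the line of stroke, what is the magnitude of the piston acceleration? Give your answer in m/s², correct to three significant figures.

58.7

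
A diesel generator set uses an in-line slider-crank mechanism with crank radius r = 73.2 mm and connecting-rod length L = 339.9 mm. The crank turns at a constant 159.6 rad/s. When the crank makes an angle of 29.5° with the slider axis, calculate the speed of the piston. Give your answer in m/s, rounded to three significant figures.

ω = 159.6 rad/s
For an in-line slider-crank, x = r cosθ + √(L² − r² sin²θ), so v = −rω sinθ·[1 + r cosθ/√(L² − r² sin²θ)].
With r = 0.0732 m, L = 0.3399 m, θ = 29.5°: √(L² − r² sin²θ) = 0.33798 m.
v = −0.0732·159.6·0.49242·[1 + 0.0732·0.87036/0.33798] = -6.8373 m/s.
|v| = 6.8373 m/s.

6.84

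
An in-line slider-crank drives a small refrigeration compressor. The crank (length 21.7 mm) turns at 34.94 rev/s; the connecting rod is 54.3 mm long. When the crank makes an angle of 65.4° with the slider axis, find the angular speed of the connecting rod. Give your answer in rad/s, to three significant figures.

39.2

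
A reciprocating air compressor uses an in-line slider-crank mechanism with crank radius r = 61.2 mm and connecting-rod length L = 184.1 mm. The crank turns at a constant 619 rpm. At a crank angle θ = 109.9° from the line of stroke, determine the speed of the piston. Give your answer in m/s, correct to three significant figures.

3.29

ω = 2π·619/60 = 64.82 rad/s
For an in-line slider-crank, x = r cosθ + √(L² − r² sin²θ), so v = −rω sinθ·[1 + r cosθ/√(L² − r² sin²θ)].
With r = 0.0612 m, L = 0.1841 m, θ = 109.9°: √(L² − r² sin²θ) = 0.17488 m.
v = −0.0612·64.82·0.94029·[1 + 0.0612·-0.34038/0.17488] = -3.2859 m/s.
|v| = 3.2859 m/s.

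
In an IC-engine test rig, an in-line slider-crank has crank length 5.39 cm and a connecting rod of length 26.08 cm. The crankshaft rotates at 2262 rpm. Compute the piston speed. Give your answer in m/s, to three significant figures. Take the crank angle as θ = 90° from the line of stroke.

ω = 2π·2262/60 = 236.9 rad/s
For an in-line slider-crank, x = r cosθ + √(L² − r² sin²θ), so v = −rω sinθ·[1 + r cosθ/√(L² − r² sin²θ)].
With r = 0.0539 m, L = 0.2608 m, θ = 90°: √(L² − r² sin²θ) = 0.25517 m.
v = −0.0539·236.9·1.00000·[1 + 0.0539·0.00000/0.25517] = -12.768 m/s.
|v| = 12.768 m/s.

12.8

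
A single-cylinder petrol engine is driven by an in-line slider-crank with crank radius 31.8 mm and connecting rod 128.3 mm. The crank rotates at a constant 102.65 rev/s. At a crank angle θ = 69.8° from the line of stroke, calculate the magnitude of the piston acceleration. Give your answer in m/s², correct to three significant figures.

2020

ω = 2π·103 = 645 rad/s
x(θ) = r cosθ + √(L² − r² sin²θ); with ω constant, a = ω²·d²x/dθ².
d²x/dθ² = −r cosθ − r²(cos2θ)/√u − r⁴ sin²2θ/(4u^{3/2}),  u = L² − r² sin²θ = 0.0155702 m².
Substituting r = 0.0318 m, L = 0.1283 m, θ = 69.8°: d²x/dθ² = -0.0048641 m.
a = ω²·d²x/dθ² = (645)²·(-0.0048641) = -2023.4 m/s²;  |a| = 2023.4 m/s².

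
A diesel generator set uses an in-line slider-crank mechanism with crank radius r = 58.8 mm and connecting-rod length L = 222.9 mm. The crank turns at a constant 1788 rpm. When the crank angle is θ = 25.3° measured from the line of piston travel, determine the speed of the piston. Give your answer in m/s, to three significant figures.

ω = 2π·1788/60 = 187.2 rad/s
For an in-line slider-crank, x = r cosθ + √(L² − r² sin²θ), so v = −rω sinθ·[1 + r cosθ/√(L² − r² sin²θ)].
With r = 0.0588 m, L = 0.2229 m, θ = 25.3°: √(L² − r² sin²θ) = 0.22148 m.
v = −0.0588·187.2·0.42736·[1 + 0.0588·0.90408/0.22148] = -5.8344 m/s.
|v| = 5.8344 m/s.

5.83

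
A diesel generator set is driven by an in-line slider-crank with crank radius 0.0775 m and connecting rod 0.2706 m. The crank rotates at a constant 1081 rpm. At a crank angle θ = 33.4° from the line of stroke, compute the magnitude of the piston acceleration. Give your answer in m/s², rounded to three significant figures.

948

ω = 2π·1081/60 = 113.2 rad/s
x(θ) = r cosθ + √(L² − r² sin²θ); with ω constant, a = ω²·d²x/dθ².
d²x/dθ² = −r cosθ − r²(cos2θ)/√u − r⁴ sin²2θ/(4u^{3/2}),  u = L² − r² sin²θ = 0.0714043 m².
Substituting r = 0.0775 m, L = 0.2706 m, θ = 33.4°: d²x/dθ² = -0.073955 m.
a = ω²·d²x/dθ² = (113.2)²·(-0.073955) = -947.71 m/s²;  |a| = 947.71 m/s².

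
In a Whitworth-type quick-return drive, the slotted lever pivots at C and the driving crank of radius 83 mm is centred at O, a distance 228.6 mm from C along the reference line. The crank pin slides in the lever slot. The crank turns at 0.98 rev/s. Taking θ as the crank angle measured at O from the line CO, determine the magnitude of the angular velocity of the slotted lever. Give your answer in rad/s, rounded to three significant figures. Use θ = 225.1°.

1.24

ω = 6.158 rad/s (from 0.98 rev/s).
Crank pin A relative to C: A = (d + r cosθ, r sinθ); lever angle φ = atan2(r sinθ, d + r cosθ).
Differentiating tanφ: φ̇ = rω(d cosθ + r)/(d² + r² + 2dr cosθ).
d² + r² + 2dr cosθ = |CA|² = 0.0323608 m²;  d cosθ + r = -0.078362 m.
|ω_lever| = |0.083·6.158·-0.078362| / 0.0323608 = 1.2376 rad/s.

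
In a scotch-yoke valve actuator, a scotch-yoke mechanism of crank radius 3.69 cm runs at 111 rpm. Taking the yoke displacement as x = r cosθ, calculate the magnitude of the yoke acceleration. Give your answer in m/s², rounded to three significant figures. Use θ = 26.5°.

4.46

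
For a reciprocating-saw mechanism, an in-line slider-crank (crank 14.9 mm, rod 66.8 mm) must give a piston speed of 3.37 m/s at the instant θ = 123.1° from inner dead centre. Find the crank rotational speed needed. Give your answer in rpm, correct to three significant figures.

2940

For an in-line slider-crank, |v_piston| = rω|sinθ|·[1 + r cosθ/√(L² − r² sin²θ)].
With r = 0.0149 m, L = 0.0668 m, θ = 123.1°: the bracketed kinematic factor |dx/dθ| = 0.010934 m.
ω = v/|dx/dθ| = 3.37/0.010934 = 308.2 rad/s.
N = 60ω/(2π) = 2943.1 rpm.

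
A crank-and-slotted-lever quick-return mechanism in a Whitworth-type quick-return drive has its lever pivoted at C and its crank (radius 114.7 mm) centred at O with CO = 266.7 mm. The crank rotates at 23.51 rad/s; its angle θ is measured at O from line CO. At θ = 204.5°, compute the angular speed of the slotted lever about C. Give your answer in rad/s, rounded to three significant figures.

12.1

ω = 23.51 rad/s
Crank pin A relative to C: A = (d + r cosθ, r sinθ); lever angle φ = atan2(r sinθ, d + r cosθ).
Differentiating tanφ: φ̇ = rω(d cosθ + r)/(d² + r² + 2dr cosθ).
d² + r² + 2dr cosθ = |CA|² = 0.0286127 m²;  d cosθ + r = -0.12799 m.
|ω_lever| = |0.1147·23.51·-0.12799| / 0.0286127 = 12.062 rad/s.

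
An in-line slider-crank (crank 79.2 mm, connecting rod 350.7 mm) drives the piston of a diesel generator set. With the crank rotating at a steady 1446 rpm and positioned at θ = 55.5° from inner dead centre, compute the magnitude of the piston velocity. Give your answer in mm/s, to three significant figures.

11200

ω = 2π·1446/60 = 151.4 rad/s
For an in-line slider-crank, x = r cosθ + √(L² − r² sin²θ), so v = −rω sinθ·[1 + r cosθ/√(L² − r² sin²θ)].
With r = 0.0792 m, L = 0.3507 m, θ = 55.5°: √(L² − r² sin²θ) = 0.34457 m.
v = −0.0792·151.4·0.82413·[1 + 0.0792·0.56641/0.34457] = -11.17 m/s.
|v| = 11.17 m/s = 11170 mm/s.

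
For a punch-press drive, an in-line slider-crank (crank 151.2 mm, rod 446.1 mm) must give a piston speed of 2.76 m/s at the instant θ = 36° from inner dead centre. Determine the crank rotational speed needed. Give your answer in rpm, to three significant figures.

For an in-line slider-crank, |v_piston| = rω|sinθ|·[1 + r cosθ/√(L² − r² sin²θ)].
With r = 0.1512 m, L = 0.4461 m, θ = 36°: the bracketed kinematic factor |dx/dθ| = 0.11374 m.
ω = v/|dx/dθ| = 2.76/0.11374 = 24.266 rad/s.
N = 60ω/(2π) = 231.72 rpm.

232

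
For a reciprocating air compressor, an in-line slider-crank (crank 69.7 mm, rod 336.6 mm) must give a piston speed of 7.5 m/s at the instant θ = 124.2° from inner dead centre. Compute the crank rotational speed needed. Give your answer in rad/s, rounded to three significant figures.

148

For an in-line slider-crank, |v_piston| = rω|sinθ|·[1 + r cosθ/√(L² − r² sin²θ)].
With r = 0.0697 m, L = 0.3366 m, θ = 124.2°: the bracketed kinematic factor |dx/dθ| = 0.050837 m.
ω = v/|dx/dθ| = 7.5/0.050837 = 147.53 rad/s.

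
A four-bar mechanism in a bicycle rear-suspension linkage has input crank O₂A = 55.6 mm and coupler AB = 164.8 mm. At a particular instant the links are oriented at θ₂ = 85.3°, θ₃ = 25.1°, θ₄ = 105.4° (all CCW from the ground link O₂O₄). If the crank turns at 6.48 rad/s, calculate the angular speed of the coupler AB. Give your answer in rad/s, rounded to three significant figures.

ω₂ = 6.48 rad/s
Differentiating the loop-closure r₂e^{iθ₂}+r₃e^{iθ₃}=r₁+r₄e^{iθ₄} gives r₂ω₂e^{iθ₂}+r₃ω₃e^{iθ₃}=r₄ω₄e^{iθ₄}.
Eliminating the other unknown: ω₃ = r₂ω₂ sin(θ₄−θ₂) / [r₃ sin(θ₃−θ₄)].
Numerator sine = +0.34366; denominator sine = -0.98570.
Result = 0.0556·6.48·(+0.34366) / (0.1648·(-0.98570)) = -0.76221 rad/s; magnitude 0.76221 rad/s.

0.762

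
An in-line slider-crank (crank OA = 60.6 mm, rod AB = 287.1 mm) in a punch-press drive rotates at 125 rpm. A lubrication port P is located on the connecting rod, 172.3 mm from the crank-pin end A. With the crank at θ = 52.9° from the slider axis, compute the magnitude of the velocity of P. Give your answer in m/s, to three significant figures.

0.708

ω = 13.09 rad/s.  Crank-pin speed |V_A| = rω = 0.79325 m/s, perpendicular to OA.
Rod angle: sinφ = −(r/L) sinθ ⇒ φ = -9.692°; ω_rod = −rω cosθ/√(L²−r²sin²θ) = -1.6908 rad/s.
V_P = V_A + ω_rod × AP, with AP = 0.1723 m along the rod.
Components: V_Px = −rω sinθ − a·ω_rod·sinφ = -0.68173 m/s;  V_Py = rω cosθ + a·ω_rod·cosφ = +0.19133 m/s.
|V_P| = √(V_Px² + V_Py²) = 0.70807 m/s.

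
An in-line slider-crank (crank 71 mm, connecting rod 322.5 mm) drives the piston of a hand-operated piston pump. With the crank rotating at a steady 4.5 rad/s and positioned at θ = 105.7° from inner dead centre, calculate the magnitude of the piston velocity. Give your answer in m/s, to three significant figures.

0.289

ω = 4.5 rad/s
For an in-line slider-crank, x = r cosθ + √(L² − r² sin²θ), so v = −rω sinθ·[1 + r cosθ/√(L² − r² sin²θ)].
With r = 0.071 m, L = 0.3225 m, θ = 105.7°: √(L² − r² sin²θ) = 0.31517 m.
v = −0.071·4.5·0.96269·[1 + 0.071·-0.27060/0.31517] = -0.28883 m/s.
|v| = 0.28883 m/s.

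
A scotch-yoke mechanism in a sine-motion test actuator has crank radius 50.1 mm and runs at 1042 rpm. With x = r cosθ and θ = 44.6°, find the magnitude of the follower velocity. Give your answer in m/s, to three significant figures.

ω = 109.1 rad/s (from 1042 rpm).
x = r cosθ ⇒ ẋ = −rω sinθ.
|v| = rω|sinθ| = 0.0501·109.1·|sin 44.6°| = 3.8385 m/s.

3.84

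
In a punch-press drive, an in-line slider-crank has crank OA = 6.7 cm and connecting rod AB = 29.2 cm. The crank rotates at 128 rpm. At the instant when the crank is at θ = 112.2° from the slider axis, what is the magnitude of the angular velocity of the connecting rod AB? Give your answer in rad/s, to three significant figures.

1.19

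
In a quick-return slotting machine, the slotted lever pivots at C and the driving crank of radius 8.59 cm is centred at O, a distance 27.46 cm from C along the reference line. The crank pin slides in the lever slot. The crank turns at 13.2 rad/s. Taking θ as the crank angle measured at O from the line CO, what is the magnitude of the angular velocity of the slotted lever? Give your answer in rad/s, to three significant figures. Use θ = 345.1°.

ω = 13.2 rad/s
Crank pin A relative to C: A = (d + r cosθ, r sinθ); lever angle φ = atan2(r sinθ, d + r cosθ).
Differentiating tanφ: φ̇ = rω(d cosθ + r)/(d² + r² + 2dr cosθ).
d² + r² + 2dr cosθ = |CA|² = 0.128374 m²;  d cosθ + r = +0.35127 m.
|ω_lever| = |0.0859·13.2·+0.35127| / 0.128374 = 3.1026 rad/s.

3.10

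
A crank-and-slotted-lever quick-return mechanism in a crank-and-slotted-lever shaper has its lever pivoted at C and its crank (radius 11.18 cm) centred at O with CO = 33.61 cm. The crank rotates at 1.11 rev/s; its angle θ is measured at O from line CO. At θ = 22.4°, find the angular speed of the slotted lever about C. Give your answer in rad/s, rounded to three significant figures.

1.69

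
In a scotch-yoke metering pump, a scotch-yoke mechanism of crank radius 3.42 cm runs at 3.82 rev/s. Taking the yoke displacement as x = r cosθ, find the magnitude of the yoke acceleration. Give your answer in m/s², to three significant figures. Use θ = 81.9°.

ω = 24 rad/s (from 3.82 rev/s).
x = r cosθ ⇒ ẍ = −rω² cosθ (ω constant).
|a| = rω²|cosθ| = 0.0342·(24)²·|cos 81.9°| = 2.7761 m/s².

2.78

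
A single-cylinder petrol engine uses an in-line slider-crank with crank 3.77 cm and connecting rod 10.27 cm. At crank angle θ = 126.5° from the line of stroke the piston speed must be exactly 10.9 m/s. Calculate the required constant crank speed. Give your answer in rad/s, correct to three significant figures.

For an in-line slider-crank, |v_piston| = rω|sinθ|·[1 + r cosθ/√(L² − r² sin²θ)].
With r = 0.0377 m, L = 0.1027 m, θ = 126.5°: the bracketed kinematic factor |dx/dθ| = 0.02338 m.
ω = v/|dx/dθ| = 10.9/0.02338 = 466.22 rad/s.

466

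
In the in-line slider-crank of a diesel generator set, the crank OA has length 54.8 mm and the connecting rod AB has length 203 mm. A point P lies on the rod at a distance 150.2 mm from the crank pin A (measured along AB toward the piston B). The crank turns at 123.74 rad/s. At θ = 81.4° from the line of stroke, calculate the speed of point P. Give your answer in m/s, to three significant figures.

ω = 123.7 rad/s.  Crank-pin speed |V_A| = rω = 6.781 m/s, perpendicular to OA.
Rod angle: sinφ = −(r/L) sinθ ⇒ φ = -15.481°; ω_rod = −rω cosθ/√(L²−r²sin²θ) = -5.1831 rad/s.
V_P = V_A + ω_rod × AP, with AP = 0.1502 m along the rod.
Components: V_Px = −rω sinθ − a·ω_rod·sinφ = -6.9125 m/s;  V_Py = rω cosθ + a·ω_rod·cosφ = +0.26374 m/s.
|V_P| = √(V_Px² + V_Py²) = 6.9175 m/s.

6.92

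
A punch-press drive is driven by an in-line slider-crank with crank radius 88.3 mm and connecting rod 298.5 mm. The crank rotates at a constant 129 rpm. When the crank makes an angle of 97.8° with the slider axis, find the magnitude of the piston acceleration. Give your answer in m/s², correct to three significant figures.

6.98

ω = 2π·129/60 = 13.51 rad/s
x(θ) = r cosθ + √(L² − r² sin²θ); with ω constant, a = ω²·d²x/dθ².
d²x/dθ² = −r cosθ − r²(cos2θ)/√u − r⁴ sin²2θ/(4u^{3/2}),  u = L² − r² sin²θ = 0.081449 m².
Substituting r = 0.0883 m, L = 0.2985 m, θ = 97.8°: d²x/dθ² = +0.03825 m.
a = ω²·d²x/dθ² = (13.51)²·(+0.03825) = +6.9802 m/s²;  |a| = 6.9802 m/s².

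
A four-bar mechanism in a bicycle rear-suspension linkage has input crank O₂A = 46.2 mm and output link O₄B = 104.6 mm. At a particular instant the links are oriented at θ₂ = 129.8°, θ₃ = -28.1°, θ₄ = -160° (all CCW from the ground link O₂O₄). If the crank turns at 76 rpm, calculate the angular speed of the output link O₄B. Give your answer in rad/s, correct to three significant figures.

ω₂ = 7.959 rad/s (from 76 rpm).
Differentiating the loop-closure r₂e^{iθ₂}+r₃e^{iθ₃}=r₁+r₄e^{iθ₄} gives r₂ω₂e^{iθ₂}+r₃ω₃e^{iθ₃}=r₄ω₄e^{iθ₄}.
Eliminating the other unknown: ω₄ = r₂ω₂ sin(θ₂−θ₃) / [r₄ sin(θ₄−θ₃)].
Numerator sine = +0.37622; denominator sine = -0.74431.
Result = 0.0462·7.959·(+0.37622) / (0.1046·(-0.74431)) = -1.7768 rad/s; magnitude 1.7768 rad/s.

1.78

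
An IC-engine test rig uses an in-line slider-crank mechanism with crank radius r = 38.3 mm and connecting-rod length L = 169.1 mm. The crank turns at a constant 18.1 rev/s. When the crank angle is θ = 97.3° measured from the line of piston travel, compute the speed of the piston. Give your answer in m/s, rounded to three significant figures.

4.19

ω = 2π·18.1 = 113.7 rad/s
For an in-line slider-crank, x = r cosθ + √(L² − r² sin²θ), so v = −rω sinθ·[1 + r cosθ/√(L² − r² sin²θ)].
With r = 0.0383 m, L = 0.1691 m, θ = 97.3°: √(L² − r² sin²θ) = 0.16478 m.
v = −0.0383·113.7·0.99189·[1 + 0.0383·-0.12706/0.16478] = -4.1928 m/s.
|v| = 4.1928 m/s.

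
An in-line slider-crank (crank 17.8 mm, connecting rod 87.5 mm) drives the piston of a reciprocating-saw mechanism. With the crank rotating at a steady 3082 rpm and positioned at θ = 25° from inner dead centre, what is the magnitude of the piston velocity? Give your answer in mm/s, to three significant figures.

2880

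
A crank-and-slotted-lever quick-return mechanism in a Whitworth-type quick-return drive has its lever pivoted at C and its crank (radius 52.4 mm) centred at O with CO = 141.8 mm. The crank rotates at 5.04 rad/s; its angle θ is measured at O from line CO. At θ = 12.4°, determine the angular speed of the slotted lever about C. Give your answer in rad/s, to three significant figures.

1.35

ω = 5.04 rad/s
Crank pin A relative to C: A = (d + r cosθ, r sinθ); lever angle φ = atan2(r sinθ, d + r cosθ).
Differentiating tanφ: φ̇ = rω(d cosθ + r)/(d² + r² + 2dr cosθ).
d² + r² + 2dr cosθ = |CA|² = 0.037367 m²;  d cosθ + r = +0.19089 m.
|ω_lever| = |0.0524·5.04·+0.19089| / 0.037367 = 1.3492 rad/s.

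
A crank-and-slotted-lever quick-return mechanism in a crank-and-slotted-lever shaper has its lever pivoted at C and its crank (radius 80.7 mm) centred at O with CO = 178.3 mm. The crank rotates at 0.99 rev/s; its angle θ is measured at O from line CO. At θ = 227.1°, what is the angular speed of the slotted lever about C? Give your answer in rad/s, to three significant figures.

1.09

ω = 6.22 rad/s (from 0.99 rev/s).
Crank pin A relative to C: A = (d + r cosθ, r sinθ); lever angle φ = atan2(r sinθ, d + r cosθ).
Differentiating tanφ: φ̇ = rω(d cosθ + r)/(d² + r² + 2dr cosθ).
d² + r² + 2dr cosθ = |CA|² = 0.0187139 m²;  d cosθ + r = -0.040673 m.
|ω_lever| = |0.0807·6.22·-0.040673| / 0.0187139 = 1.091 rad/s.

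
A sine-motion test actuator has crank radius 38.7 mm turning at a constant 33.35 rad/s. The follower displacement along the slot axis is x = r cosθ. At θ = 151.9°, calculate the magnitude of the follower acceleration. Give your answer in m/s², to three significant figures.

38.0

ω = 33.35 rad/s
x = r cosθ ⇒ ẍ = −rω² cosθ (ω constant).
|a| = rω²|cosθ| = 0.0387·(33.35)²·|cos 151.9°| = 37.969 m/s².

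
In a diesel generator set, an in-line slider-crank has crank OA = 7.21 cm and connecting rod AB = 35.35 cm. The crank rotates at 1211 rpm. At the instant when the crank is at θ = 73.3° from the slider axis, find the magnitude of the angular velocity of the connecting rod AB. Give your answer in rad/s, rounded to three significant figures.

7.58

ω = 126.8 rad/s (converted from 1211 rpm).
The rod makes angle φ with the slider axis where L sinφ = r sinθ; differentiating, L cosφ·φ̇ = r ω cosθ.
L cosφ = √(L² − r² sin²θ) = 0.34669 m.
|ω_rod| = r ω |cosθ| / √(L² − r² sin²θ) = 0.0721·126.8·0.28736/0.34669 = 7.5787 rad/s.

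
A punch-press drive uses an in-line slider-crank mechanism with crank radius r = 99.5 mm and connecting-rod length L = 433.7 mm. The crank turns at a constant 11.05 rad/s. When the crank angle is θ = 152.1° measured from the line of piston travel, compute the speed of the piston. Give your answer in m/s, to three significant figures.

ω = 11.05 rad/s
For an in-line slider-crank, x = r cosθ + √(L² − r² sin²θ), so v = −rω sinθ·[1 + r cosθ/√(L² − r² sin²θ)].
With r = 0.0995 m, L = 0.4337 m, θ = 152.1°: √(L² − r² sin²θ) = 0.43119 m.
v = −0.0995·11.05·0.46793·[1 + 0.0995·-0.88377/0.43119] = -0.40956 m/s.
|v| = 0.40956 m/s.

0.410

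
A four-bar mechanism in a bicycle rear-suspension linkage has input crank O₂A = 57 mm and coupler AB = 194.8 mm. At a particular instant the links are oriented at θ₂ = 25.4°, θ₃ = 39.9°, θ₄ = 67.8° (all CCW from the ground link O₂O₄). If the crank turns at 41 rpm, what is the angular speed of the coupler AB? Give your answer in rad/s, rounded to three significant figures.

ω₂ = 4.294 rad/s (from 41 rpm).
Differentiating the loop-closure r₂e^{iθ₂}+r₃e^{iθ₃}=r₁+r₄e^{iθ₄} gives r₂ω₂e^{iθ₂}+r₃ω₃e^{iθ₃}=r₄ω₄e^{iθ₄}.
Eliminating the other unknown: ω₃ = r₂ω₂ sin(θ₄−θ₂) / [r₃ sin(θ₃−θ₄)].
Numerator sine = +0.67430; denominator sine = -0.46793.
Result = 0.057·4.294·(+0.67430) / (0.1948·(-0.46793)) = -1.8104 rad/s; magnitude 1.8104 rad/s.

1.81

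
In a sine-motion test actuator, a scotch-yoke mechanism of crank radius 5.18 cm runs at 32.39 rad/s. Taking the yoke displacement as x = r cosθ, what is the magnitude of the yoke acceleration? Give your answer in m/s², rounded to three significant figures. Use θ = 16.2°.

52.2

ω = 32.39 rad/s
x = r cosθ ⇒ ẍ = −rω² cosθ (ω constant).
|a| = rω²|cosθ| = 0.0518·(32.39)²·|cos 16.2°| = 52.186 m/s².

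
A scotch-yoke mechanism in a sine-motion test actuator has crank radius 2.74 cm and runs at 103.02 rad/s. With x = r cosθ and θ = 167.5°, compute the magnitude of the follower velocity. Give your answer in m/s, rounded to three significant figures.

0.611

ω = 103 rad/s
x = r cosθ ⇒ ẋ = −rω sinθ.
|v| = rω|sinθ| = 0.0274·103·|sin 167.5°| = 0.61095 m/s.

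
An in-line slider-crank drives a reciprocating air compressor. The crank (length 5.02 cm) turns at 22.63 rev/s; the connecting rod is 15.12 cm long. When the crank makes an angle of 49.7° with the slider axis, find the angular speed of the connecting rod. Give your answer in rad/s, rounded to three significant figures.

31.6

ω = 142.2 rad/s (converted from 22.63 rev/s).
The rod makes angle φ with the slider axis where L sinφ = r sinθ; differentiating, L cosφ·φ̇ = r ω cosθ.
L cosφ = √(L² − r² sin²θ) = 0.14627 m.
|ω_rod| = r ω |cosθ| / √(L² − r² sin²θ) = 0.0502·142.2·0.64679/0.14627 = 31.562 rad/s.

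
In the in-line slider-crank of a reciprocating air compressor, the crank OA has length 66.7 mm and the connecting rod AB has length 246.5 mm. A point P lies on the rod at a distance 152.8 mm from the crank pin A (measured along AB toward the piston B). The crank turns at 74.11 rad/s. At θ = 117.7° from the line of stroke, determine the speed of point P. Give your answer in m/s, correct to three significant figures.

ω = 74.11 rad/s.  Crank-pin speed |V_A| = rω = 4.9431 m/s, perpendicular to OA.
Rod angle: sinφ = −(r/L) sinθ ⇒ φ = -13.862°; ω_rod = −rω cosθ/√(L²−r²sin²θ) = +9.6012 rad/s.
V_P = V_A + ω_rod × AP, with AP = 0.1528 m along the rod.
Components: V_Px = −rω sinθ − a·ω_rod·sinφ = -4.0251 m/s;  V_Py = rω cosθ + a·ω_rod·cosφ = -0.87344 m/s.
|V_P| = √(V_Px² + V_Py²) = 4.1188 m/s.

4.12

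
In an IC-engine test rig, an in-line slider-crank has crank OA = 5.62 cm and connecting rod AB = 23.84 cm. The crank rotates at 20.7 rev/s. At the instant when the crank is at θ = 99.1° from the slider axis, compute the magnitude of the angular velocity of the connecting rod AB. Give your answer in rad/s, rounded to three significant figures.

ω = 130.1 rad/s (converted from 20.7 rev/s).
The rod makes angle φ with the slider axis where L sinφ = r sinθ; differentiating, L cosφ·φ̇ = r ω cosθ.
L cosφ = √(L² − r² sin²θ) = 0.23185 m.
|ω_rod| = r ω |cosθ| / √(L² − r² sin²θ) = 0.0562·130.1·0.15816/0.23185 = 4.9862 rad/s.

4.99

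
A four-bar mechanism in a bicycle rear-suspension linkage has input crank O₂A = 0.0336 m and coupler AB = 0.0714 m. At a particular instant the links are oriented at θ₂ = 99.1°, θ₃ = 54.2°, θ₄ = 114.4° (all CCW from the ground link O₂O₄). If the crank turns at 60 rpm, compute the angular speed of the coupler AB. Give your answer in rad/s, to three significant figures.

0.899

ω₂ = 6.283 rad/s (from 60 rpm).
Differentiating the loop-closure r₂e^{iθ₂}+r₃e^{iθ₃}=r₁+r₄e^{iθ₄} gives r₂ω₂e^{iθ₂}+r₃ω₃e^{iθ₃}=r₄ω₄e^{iθ₄}.
Eliminating the other unknown: ω₃ = r₂ω₂ sin(θ₄−θ₂) / [r₃ sin(θ₃−θ₄)].
Numerator sine = +0.26387; denominator sine = -0.86777.
Result = 0.0336·6.283·(+0.26387) / (0.0714·(-0.86777)) = -0.89911 rad/s; magnitude 0.89911 rad/s.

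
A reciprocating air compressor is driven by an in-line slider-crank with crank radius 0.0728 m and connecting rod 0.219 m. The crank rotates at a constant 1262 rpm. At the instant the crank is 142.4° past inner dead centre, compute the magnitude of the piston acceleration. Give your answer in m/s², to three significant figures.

885

ω = 2π·1262/60 = 132.2 rad/s
x(θ) = r cosθ + √(L² − r² sin²θ); with ω constant, a = ω²·d²x/dθ².
d²x/dθ² = −r cosθ − r²(cos2θ)/√u − r⁴ sin²2θ/(4u^{3/2}),  u = L² − r² sin²θ = 0.045988 m².
Substituting r = 0.0728 m, L = 0.219 m, θ = 142.4°: d²x/dθ² = +0.0507 m.
a = ω²·d²x/dθ² = (132.2)²·(+0.0507) = +885.49 m/s²;  |a| = 885.49 m/s².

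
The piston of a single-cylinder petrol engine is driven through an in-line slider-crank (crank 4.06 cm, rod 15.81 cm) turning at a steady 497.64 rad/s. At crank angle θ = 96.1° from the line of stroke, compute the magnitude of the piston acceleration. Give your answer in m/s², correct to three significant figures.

ω = 497.6 rad/s
x(θ) = r cosθ + √(L² − r² sin²θ); with ω constant, a = ω²·d²x/dθ².
d²x/dθ² = −r cosθ − r²(cos2θ)/√u − r⁴ sin²2θ/(4u^{3/2}),  u = L² − r² sin²θ = 0.0233659 m².
Substituting r = 0.0406 m, L = 0.1581 m, θ = 96.1°: d²x/dθ² = +0.014846 m.
a = ω²·d²x/dθ² = (497.6)²·(+0.014846) = +3676.5 m/s²;  |a| = 3676.5 m/s².

3680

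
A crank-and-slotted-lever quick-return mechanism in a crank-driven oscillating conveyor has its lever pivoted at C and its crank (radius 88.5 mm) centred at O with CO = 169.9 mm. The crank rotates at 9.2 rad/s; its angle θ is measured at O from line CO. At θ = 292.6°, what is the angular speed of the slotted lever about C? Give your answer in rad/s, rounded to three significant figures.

2.59

ω = 9.2 rad/s
Crank pin A relative to C: A = (d + r cosθ, r sinθ); lever angle φ = atan2(r sinθ, d + r cosθ).
Differentiating tanφ: φ̇ = rω(d cosθ + r)/(d² + r² + 2dr cosθ).
d² + r² + 2dr cosθ = |CA|² = 0.0482549 m²;  d cosθ + r = +0.15379 m.
|ω_lever| = |0.0885·9.2·+0.15379| / 0.0482549 = 2.5949 rad/s.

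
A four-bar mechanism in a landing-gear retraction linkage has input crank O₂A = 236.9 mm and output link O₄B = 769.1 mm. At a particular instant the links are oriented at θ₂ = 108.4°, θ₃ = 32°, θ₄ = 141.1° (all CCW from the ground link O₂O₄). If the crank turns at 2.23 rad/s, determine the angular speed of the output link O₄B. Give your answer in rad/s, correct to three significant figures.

ω₂ = 2.23 rad/s
Differentiating the loop-closure r₂e^{iθ₂}+r₃e^{iθ₃}=r₁+r₄e^{iθ₄} gives r₂ω₂e^{iθ₂}+r₃ω₃e^{iθ₃}=r₄ω₄e^{iθ₄}.
Eliminating the other unknown: ω₄ = r₂ω₂ sin(θ₂−θ₃) / [r₄ sin(θ₄−θ₃)].
Numerator sine = +0.97196; denominator sine = +0.94495.
Result = 0.2369·2.23·(+0.97196) / (0.7691·(+0.94495)) = +0.70653 rad/s; magnitude 0.70653 rad/s.

0.707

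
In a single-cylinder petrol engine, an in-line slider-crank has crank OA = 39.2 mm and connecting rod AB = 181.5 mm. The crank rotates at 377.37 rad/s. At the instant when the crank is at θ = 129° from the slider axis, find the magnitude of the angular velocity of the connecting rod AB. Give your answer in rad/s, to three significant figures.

52.0

ω = 377.4 rad/s
The rod makes angle φ with the slider axis where L sinφ = r sinθ; differentiating, L cosφ·φ̇ = r ω cosθ.
L cosφ = √(L² − r² sin²θ) = 0.17893 m.
|ω_rod| = r ω |cosθ| / √(L² − r² sin²θ) = 0.0392·377.4·0.62932/0.17893 = 52.03 rad/s.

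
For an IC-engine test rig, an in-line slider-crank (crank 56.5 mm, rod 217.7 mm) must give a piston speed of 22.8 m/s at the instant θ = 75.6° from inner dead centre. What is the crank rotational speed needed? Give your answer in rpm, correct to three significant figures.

For an in-line slider-crank, |v_piston| = rω|sinθ|·[1 + r cosθ/√(L² − r² sin²θ)].
With r = 0.0565 m, L = 0.2177 m, θ = 75.6°: the bracketed kinematic factor |dx/dθ| = 0.058374 m.
ω = v/|dx/dθ| = 22.8/0.058374 = 390.58 rad/s.
N = 60ω/(2π) = 3729.8 rpm.

3730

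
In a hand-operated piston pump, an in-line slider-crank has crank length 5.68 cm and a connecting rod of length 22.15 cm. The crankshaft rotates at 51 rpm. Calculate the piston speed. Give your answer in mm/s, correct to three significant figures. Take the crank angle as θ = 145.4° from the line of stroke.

136

ω = 2π·51/60 = 5.341 rad/s
For an in-line slider-crank, x = r cosθ + √(L² − r² sin²θ), so v = −rω sinθ·[1 + r cosθ/√(L² − r² sin²θ)].
With r = 0.0568 m, L = 0.2215 m, θ = 145.4°: √(L² − r² sin²θ) = 0.21914 m.
v = −0.0568·5.341·0.56784·[1 + 0.0568·-0.82314/0.21914] = -0.13551 m/s.
|v| = 0.13551 m/s = 135.51 mm/s.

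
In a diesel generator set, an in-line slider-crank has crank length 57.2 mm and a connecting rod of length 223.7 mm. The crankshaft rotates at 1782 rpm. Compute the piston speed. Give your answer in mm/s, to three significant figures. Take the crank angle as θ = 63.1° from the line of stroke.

10700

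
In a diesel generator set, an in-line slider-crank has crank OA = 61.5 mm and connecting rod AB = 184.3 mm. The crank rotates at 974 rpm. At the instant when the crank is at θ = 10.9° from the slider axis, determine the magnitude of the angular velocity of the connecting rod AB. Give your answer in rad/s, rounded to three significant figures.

33.5

ω = 102 rad/s (converted from 974 rpm).
The rod makes angle φ with the slider axis where L sinφ = r sinθ; differentiating, L cosφ·φ̇ = r ω cosθ.
L cosφ = √(L² − r² sin²θ) = 0.18393 m.
|ω_rod| = r ω |cosθ| / √(L² − r² sin²θ) = 0.0615·102·0.98196/0.18393 = 33.489 rad/s.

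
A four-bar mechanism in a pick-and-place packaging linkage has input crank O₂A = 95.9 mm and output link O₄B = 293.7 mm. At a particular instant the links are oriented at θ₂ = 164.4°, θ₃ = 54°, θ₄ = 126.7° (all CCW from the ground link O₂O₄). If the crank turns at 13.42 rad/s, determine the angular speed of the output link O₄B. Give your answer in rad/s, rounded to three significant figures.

ω₂ = 13.42 rad/s
Differentiating the loop-closure r₂e^{iθ₂}+r₃e^{iθ₃}=r₁+r₄e^{iθ₄} gives r₂ω₂e^{iθ₂}+r₃ω₃e^{iθ₃}=r₄ω₄e^{iθ₄}.
Eliminating the other unknown: ω₄ = r₂ω₂ sin(θ₂−θ₃) / [r₄ sin(θ₄−θ₃)].
Numerator sine = +0.93728; denominator sine = +0.95476.
Result = 0.0959·13.42·(+0.93728) / (0.2937·(+0.95476)) = +4.3017 rad/s; magnitude 4.3017 rad/s.

4.30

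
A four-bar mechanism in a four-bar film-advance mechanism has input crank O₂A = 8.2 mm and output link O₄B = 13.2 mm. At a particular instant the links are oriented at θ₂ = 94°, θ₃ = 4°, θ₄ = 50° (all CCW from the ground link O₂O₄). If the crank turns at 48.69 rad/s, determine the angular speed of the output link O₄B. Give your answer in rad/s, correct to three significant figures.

ω₂ = 48.69 rad/s
Differentiating the loop-closure r₂e^{iθ₂}+r₃e^{iθ₃}=r₁+r₄e^{iθ₄} gives r₂ω₂e^{iθ₂}+r₃ω₃e^{iθ₃}=r₄ω₄e^{iθ₄}.
Eliminating the other unknown: ω₄ = r₂ω₂ sin(θ₂−θ₃) / [r₄ sin(θ₄−θ₃)].
Numerator sine = +1.00000; denominator sine = +0.71934.
Result = 0.0082·48.69·(+1.00000) / (0.0132·(+0.71934)) = +42.048 rad/s; magnitude 42.048 rad/s.

42.0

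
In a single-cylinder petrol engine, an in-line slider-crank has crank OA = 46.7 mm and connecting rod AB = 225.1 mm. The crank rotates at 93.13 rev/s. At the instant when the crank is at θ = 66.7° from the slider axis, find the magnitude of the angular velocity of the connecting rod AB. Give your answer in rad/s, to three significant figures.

ω = 585.2 rad/s (converted from 93.13 rev/s).
The rod makes angle φ with the slider axis where L sinφ = r sinθ; differentiating, L cosφ·φ̇ = r ω cosθ.
L cosφ = √(L² − r² sin²θ) = 0.22098 m.
|ω_rod| = r ω |cosθ| / √(L² − r² sin²θ) = 0.0467·585.2·0.39555/0.22098 = 48.915 rad/s.

48.9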